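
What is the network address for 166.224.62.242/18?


IP:   10100110.11100000.00111110.11110010
Mask: 11111111.11111111.11000000.00000000
AND operation:
Net:  10100110.11100000.00000000.00000000
Network: 166.224.0.0/18


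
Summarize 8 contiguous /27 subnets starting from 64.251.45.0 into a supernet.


Original prefix: /27
Number of subnets: 8 = 2^3
New prefix = 27 - 3 = 24
Supernet: 64.251.45.0/24


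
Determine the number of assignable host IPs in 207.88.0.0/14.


Host bits = 32 - 14 = 18
Total addresses = 2^18 = 262144
Usable = total - 2 (network and broadcast)
Usable hosts: 262142


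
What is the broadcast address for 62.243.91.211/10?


Network: 62.192.0.0/10
Host bits = 22
Set all host bits to 1:
Broadcast: 62.255.255.255


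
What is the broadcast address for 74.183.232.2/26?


Network: 74.183.232.0/26
Host bits = 6
Set all host bits to 1:
Broadcast: 74.183.232.63


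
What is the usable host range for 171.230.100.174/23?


Network: 171.230.100.0
Broadcast: 171.230.101.255
First usable = network + 1
Last usable = broadcast - 1
Range: 171.230.100.1 to 171.230.101.254


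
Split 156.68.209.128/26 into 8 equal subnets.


New prefix = 26 + 3 = 29
Each subnet has 8 addresses
  156.68.209.128/29
  156.68.209.136/29
  156.68.209.144/29
  156.68.209.152/29
  156.68.209.160/29
  156.68.209.168/29
  156.68.209.176/29
  156.68.209.184/29
Subnets: 156.68.209.128/29, 156.68.209.136/29, 156.68.209.144/29, 156.68.209.152/29, 156.68.209.160/29, 156.68.209.168/29, 156.68.209.176/29, 156.68.209.184/29


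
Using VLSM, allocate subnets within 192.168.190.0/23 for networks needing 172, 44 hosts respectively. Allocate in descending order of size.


172 hosts -> /24 (254 usable): 192.168.190.0/24
44 hosts -> /26 (62 usable): 192.168.191.0/26
Allocation: 192.168.190.0/24 (172 hosts, 254 usable); 192.168.191.0/26 (44 hosts, 62 usable)


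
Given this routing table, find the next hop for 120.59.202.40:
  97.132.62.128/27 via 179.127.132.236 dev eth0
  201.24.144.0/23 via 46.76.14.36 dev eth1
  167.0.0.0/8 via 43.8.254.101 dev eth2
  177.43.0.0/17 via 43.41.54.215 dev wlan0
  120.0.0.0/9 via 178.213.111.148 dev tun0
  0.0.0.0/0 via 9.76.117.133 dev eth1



Longest prefix match for 120.59.202.40:
  /27 97.132.62.128: no
  /23 201.24.144.0: no
  /8 167.0.0.0: no
  /17 177.43.0.0: no
  /9 120.0.0.0: MATCH
  /0 0.0.0.0: MATCH
Selected: next-hop 178.213.111.148 via tun0 (matched /9)


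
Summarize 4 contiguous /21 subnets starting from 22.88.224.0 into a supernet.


Original prefix: /21
Number of subnets: 4 = 2^2
New prefix = 21 - 2 = 19
Supernet: 22.88.224.0/19


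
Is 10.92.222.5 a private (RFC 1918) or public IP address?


RFC 1918 private ranges:
  10.0.0.0/8 (10.0.0.0 - 10.255.255.255)
  172.16.0.0/12 (172.16.0.0 - 172.31.255.255)
  192.168.0.0/16 (192.168.0.0 - 192.168.255.255)
Private (in 10.0.0.0/8)


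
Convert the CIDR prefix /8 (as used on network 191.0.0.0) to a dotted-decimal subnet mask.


/8 means 8 network bits, 24 host bits
Binary: 11111111000000000000000000000000
Mask: 255.0.0.0


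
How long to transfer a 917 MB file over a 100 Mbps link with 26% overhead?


Effective throughput = 100 * (1 - 26/100) = 74 Mbps
File size in Mb = 917 * 8 = 7336 Mb
Time = 7336 / 74
Time = 99.1351 seconds


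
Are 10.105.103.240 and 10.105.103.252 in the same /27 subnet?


Mask: 255.255.255.224
10.105.103.240 AND mask = 10.105.103.224
10.105.103.252 AND mask = 10.105.103.224
Yes, same subnet (10.105.103.224)


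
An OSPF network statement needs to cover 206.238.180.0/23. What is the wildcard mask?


Subnet mask: 255.255.254.0
Wildcard = 255.255.255.255 - subnet mask
255 - 255 = 0
255 - 255 = 0
255 - 254 = 1
255 - 0 = 255
Wildcard: 0.0.1.255


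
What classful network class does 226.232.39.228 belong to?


First octet: 226
Binary: 11100010
1110xxxx -> Class D (224-239)
Class D (multicast), default mask N/A


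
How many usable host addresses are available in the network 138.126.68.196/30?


Host bits = 32 - 30 = 2
Total addresses = 2^2 = 4
Usable = total - 2 (network and broadcast)
Usable hosts: 2


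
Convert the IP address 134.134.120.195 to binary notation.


134 = 10000110
134 = 10000110
120 = 01111000
195 = 11000011
Binary: 10000110.10000110.01111000.11000011


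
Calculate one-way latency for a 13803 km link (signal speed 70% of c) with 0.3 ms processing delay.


Speed = 0.7 * 3e5 km/s = 210000 km/s
Propagation delay = 13803 / 210000 = 0.0657 s = 65.7286 ms
Processing delay = 0.3 ms
Total one-way latency = 66.0286 ms


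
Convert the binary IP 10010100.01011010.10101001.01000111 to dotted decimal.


10010100 = 148
01011010 = 90
10101001 = 169
01000111 = 71
IP: 148.90.169.71


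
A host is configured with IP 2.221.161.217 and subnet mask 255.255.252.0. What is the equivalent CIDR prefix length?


Binary: 11111111.11111111.11111100.00000000
Count leading 1s
Prefix: /22


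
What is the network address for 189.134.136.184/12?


IP:   10111101.10000110.10001000.10111000
Mask: 11111111.11110000.00000000.00000000
AND operation:
Net:  10111101.10000000.00000000.00000000
Network: 189.128.0.0/12


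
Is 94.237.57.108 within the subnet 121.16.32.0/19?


Subnet network: 121.16.32.0
Test IP AND mask: 94.237.32.0
No, 94.237.57.108 is not in 121.16.32.0/19


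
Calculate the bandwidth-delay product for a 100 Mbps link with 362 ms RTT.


BDP = bandwidth * RTT
= 100 Mbps * 362 ms
= 100 * 1e6 * 362 / 1000 bits
= 36200000 bits
= 4525000 bytes
= 4418.9453 KB
BDP = 36200000 bits (4525000 bytes)


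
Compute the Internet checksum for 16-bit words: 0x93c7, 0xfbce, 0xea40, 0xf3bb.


Sum all words (with carry folding):
+ 0x93c7 = 0x93c7
+ 0xfbce = 0x8f96
+ 0xea40 = 0x79d7
+ 0xf3bb = 0x6d93
One's complement: ~0x6d93
Checksum = 0x926c


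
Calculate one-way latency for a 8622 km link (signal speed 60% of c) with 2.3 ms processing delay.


Speed = 0.6 * 3e5 km/s = 180000 km/s
Propagation delay = 8622 / 180000 = 0.0479 s = 47.9 ms
Processing delay = 2.3 ms
Total one-way latency = 50.2 ms


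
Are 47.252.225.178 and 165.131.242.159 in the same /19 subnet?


Mask: 255.255.224.0
47.252.225.178 AND mask = 47.252.224.0
165.131.242.159 AND mask = 165.131.224.0
No, different subnets (47.252.224.0 vs 165.131.224.0)


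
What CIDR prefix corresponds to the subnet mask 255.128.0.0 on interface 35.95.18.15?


Binary: 11111111.10000000.00000000.00000000
Count leading 1s
Prefix: /9


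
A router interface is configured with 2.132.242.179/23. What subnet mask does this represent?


/23 means 23 network bits, 9 host bits
Binary: 11111111111111111111111000000000
Mask: 255.255.254.0


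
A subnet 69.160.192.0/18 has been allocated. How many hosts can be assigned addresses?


Host bits = 32 - 18 = 14
Total addresses = 2^14 = 16384
Usable = total - 2 (network and broadcast)
Usable hosts: 16382


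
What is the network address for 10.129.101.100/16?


IP:   00001010.10000001.01100101.01100100
Mask: 11111111.11111111.00000000.00000000
AND operation:
Net:  00001010.10000001.00000000.00000000
Network: 10.129.0.0/16


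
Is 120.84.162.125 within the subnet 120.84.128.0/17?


Subnet network: 120.84.128.0
Test IP AND mask: 120.84.128.0
Yes, 120.84.162.125 is in 120.84.128.0/17


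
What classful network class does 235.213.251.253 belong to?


First octet: 235
Binary: 11101011
1110xxxx -> Class D (224-239)
Class D (multicast), default mask N/A


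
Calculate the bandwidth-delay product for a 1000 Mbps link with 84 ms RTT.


BDP = bandwidth * RTT
= 1000 Mbps * 84 ms
= 1000 * 1e6 * 84 / 1000 bits
= 84000000 bits
= 10500000 bytes
= 10253.9062 KB
BDP = 84000000 bits (10500000 bytes)


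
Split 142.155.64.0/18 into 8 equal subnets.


New prefix = 18 + 3 = 21
Each subnet has 2048 addresses
  142.155.64.0/21
  142.155.72.0/21
  142.155.80.0/21
  142.155.88.0/21
  142.155.96.0/21
  142.155.104.0/21
  142.155.112.0/21
  142.155.120.0/21
Subnets: 142.155.64.0/21, 142.155.72.0/21, 142.155.80.0/21, 142.155.88.0/21, 142.155.96.0/21, 142.155.104.0/21, 142.155.112.0/21, 142.155.120.0/21


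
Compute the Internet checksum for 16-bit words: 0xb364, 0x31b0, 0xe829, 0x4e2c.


Sum all words (with carry folding):
+ 0xb364 = 0xb364
+ 0x31b0 = 0xe514
+ 0xe829 = 0xcd3e
+ 0x4e2c = 0x1b6b
One's complement: ~0x1b6b
Checksum = 0xe494


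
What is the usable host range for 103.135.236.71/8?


Network: 103.0.0.0
Broadcast: 103.255.255.255
First usable = network + 1
Last usable = broadcast - 1
Range: 103.0.0.1 to 103.255.255.254


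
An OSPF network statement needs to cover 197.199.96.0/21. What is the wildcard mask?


Subnet mask: 255.255.248.0
Wildcard = 255.255.255.255 - subnet mask
255 - 255 = 0
255 - 255 = 0
255 - 248 = 7
255 - 0 = 255
Wildcard: 0.0.7.255


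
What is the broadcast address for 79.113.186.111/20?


Network: 79.113.176.0/20
Host bits = 12
Set all host bits to 1:
Broadcast: 79.113.191.255


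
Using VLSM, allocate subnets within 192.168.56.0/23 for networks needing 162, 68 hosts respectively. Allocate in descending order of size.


162 hosts -> /24 (254 usable): 192.168.56.0/24
68 hosts -> /25 (126 usable): 192.168.57.0/25
Allocation: 192.168.56.0/24 (162 hosts, 254 usable); 192.168.57.0/25 (68 hosts, 126 usable)


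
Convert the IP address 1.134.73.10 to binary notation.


1 = 00000001
134 = 10000110
73 = 01001001
10 = 00001010
Binary: 00000001.10000110.01001001.00001010


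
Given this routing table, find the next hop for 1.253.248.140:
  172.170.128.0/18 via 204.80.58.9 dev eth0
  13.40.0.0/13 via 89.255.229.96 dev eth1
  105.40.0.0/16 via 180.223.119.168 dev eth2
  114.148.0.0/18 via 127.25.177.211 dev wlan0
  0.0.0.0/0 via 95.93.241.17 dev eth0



Longest prefix match for 1.253.248.140:
  /18 172.170.128.0: no
  /13 13.40.0.0: no
  /16 105.40.0.0: no
  /18 114.148.0.0: no
  /0 0.0.0.0: MATCH
Selected: next-hop 95.93.241.17 via eth0 (matched /0)


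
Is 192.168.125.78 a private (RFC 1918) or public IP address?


RFC 1918 private ranges:
  10.0.0.0/8 (10.0.0.0 - 10.255.255.255)
  172.16.0.0/12 (172.16.0.0 - 172.31.255.255)
  192.168.0.0/16 (192.168.0.0 - 192.168.255.255)
Private (in 192.168.0.0/16)


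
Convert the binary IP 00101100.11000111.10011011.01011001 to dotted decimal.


00101100 = 44
11000111 = 199
10011011 = 155
01011001 = 89
IP: 44.199.155.89


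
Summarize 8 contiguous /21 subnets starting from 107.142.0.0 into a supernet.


Original prefix: /21
Number of subnets: 8 = 2^3
New prefix = 21 - 3 = 18
Supernet: 107.142.0.0/18


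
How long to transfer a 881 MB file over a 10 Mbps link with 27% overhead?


Effective throughput = 10 * (1 - 27/100) = 7.3 Mbps
File size in Mb = 881 * 8 = 7048 Mb
Time = 7048 / 7.3
Time = 965.4795 seconds


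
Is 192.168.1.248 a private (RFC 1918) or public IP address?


RFC 1918 private ranges:
  10.0.0.0/8 (10.0.0.0 - 10.255.255.255)
  172.16.0.0/12 (172.16.0.0 - 172.31.255.255)
  192.168.0.0/16 (192.168.0.0 - 192.168.255.255)
Private (in 192.168.0.0/16)


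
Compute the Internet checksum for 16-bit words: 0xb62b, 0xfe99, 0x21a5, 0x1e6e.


Sum all words (with carry folding):
+ 0xb62b = 0xb62b
+ 0xfe99 = 0xb4c5
+ 0x21a5 = 0xd66a
+ 0x1e6e = 0xf4d8
One's complement: ~0xf4d8
Checksum = 0x0b27


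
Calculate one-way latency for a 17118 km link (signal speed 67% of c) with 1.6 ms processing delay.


Speed = 0.67 * 3e5 km/s = 201000 km/s
Propagation delay = 17118 / 201000 = 0.0852 s = 85.1642 ms
Processing delay = 1.6 ms
Total one-way latency = 86.7642 ms


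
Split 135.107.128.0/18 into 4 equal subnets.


New prefix = 18 + 2 = 20
Each subnet has 4096 addresses
  135.107.128.0/20
  135.107.144.0/20
  135.107.160.0/20
  135.107.176.0/20
Subnets: 135.107.128.0/20, 135.107.144.0/20, 135.107.160.0/20, 135.107.176.0/20


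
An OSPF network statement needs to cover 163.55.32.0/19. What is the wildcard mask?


Subnet mask: 255.255.224.0
Wildcard = 255.255.255.255 - subnet mask
255 - 255 = 0
255 - 255 = 0
255 - 224 = 31
255 - 0 = 255
Wildcard: 0.0.31.255


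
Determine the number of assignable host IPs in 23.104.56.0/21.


Host bits = 32 - 21 = 11
Total addresses = 2^11 = 2048
Usable = total - 2 (network and broadcast)
Usable hosts: 2046


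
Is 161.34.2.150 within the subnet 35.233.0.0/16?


Subnet network: 35.233.0.0
Test IP AND mask: 161.34.0.0
No, 161.34.2.150 is not in 35.233.0.0/16


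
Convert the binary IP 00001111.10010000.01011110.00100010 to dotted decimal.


00001111 = 15
10010000 = 144
01011110 = 94
00100010 = 34
IP: 15.144.94.34


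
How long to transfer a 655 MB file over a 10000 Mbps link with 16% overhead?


Effective throughput = 10000 * (1 - 16/100) = 8400 Mbps
File size in Mb = 655 * 8 = 5240 Mb
Time = 5240 / 8400
Time = 0.6238 seconds


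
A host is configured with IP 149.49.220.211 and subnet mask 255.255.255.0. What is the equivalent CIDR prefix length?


Binary: 11111111.11111111.11111111.00000000
Count leading 1s
Prefix: /24


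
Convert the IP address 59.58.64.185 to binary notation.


59 = 00111011
58 = 00111010
64 = 01000000
185 = 10111001
Binary: 00111011.00111010.01000000.10111001


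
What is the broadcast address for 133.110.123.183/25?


Network: 133.110.123.128/25
Host bits = 7
Set all host bits to 1:
Broadcast: 133.110.123.255


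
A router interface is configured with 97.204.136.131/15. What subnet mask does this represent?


/15 means 15 network bits, 17 host bits
Binary: 11111111111111100000000000000000
Mask: 255.254.0.0


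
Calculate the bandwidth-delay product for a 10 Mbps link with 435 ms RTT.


BDP = bandwidth * RTT
= 10 Mbps * 435 ms
= 10 * 1e6 * 435 / 1000 bits
= 4350000 bits
= 543750 bytes
= 531.0059 KB
BDP = 4350000 bits (543750 bytes)


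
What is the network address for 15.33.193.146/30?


IP:   00001111.00100001.11000001.10010010
Mask: 11111111.11111111.11111111.11111100
AND operation:
Net:  00001111.00100001.11000001.10010000
Network: 15.33.193.144/30


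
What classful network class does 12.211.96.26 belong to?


First octet: 12
Binary: 00001100
0xxxxxxx -> Class A (1-126)
Class A, default mask 255.0.0.0 (/8)


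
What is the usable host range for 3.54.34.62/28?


Network: 3.54.34.48
Broadcast: 3.54.34.63
First usable = network + 1
Last usable = broadcast - 1
Range: 3.54.34.49 to 3.54.34.62


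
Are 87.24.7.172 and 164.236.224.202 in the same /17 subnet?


Mask: 255.255.128.0
87.24.7.172 AND mask = 87.24.0.0
164.236.224.202 AND mask = 164.236.128.0
No, different subnets (87.24.0.0 vs 164.236.128.0)


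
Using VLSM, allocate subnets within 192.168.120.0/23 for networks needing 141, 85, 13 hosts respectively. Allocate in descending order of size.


141 hosts -> /24 (254 usable): 192.168.120.0/24
85 hosts -> /25 (126 usable): 192.168.121.0/25
13 hosts -> /28 (14 usable): 192.168.121.128/28
Allocation: 192.168.120.0/24 (141 hosts, 254 usable); 192.168.121.0/25 (85 hosts, 126 usable); 192.168.121.128/28 (13 hosts, 14 usable)


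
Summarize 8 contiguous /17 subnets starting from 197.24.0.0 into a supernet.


Original prefix: /17
Number of subnets: 8 = 2^3
New prefix = 17 - 3 = 14
Supernet: 197.24.0.0/14


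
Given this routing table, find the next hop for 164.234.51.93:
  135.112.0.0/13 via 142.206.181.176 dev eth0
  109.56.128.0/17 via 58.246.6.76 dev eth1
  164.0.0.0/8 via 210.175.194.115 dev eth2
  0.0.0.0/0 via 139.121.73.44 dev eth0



Longest prefix match for 164.234.51.93:
  /13 135.112.0.0: no
  /17 109.56.128.0: no
  /8 164.0.0.0: MATCH
  /0 0.0.0.0: MATCH
Selected: next-hop 210.175.194.115 via eth2 (matched /8)


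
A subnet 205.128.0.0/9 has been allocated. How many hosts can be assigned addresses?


Host bits = 32 - 9 = 23
Total addresses = 2^23 = 8388608
Usable = total - 2 (network and broadcast)
Usable hosts: 8388606


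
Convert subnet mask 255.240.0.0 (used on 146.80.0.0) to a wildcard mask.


Subnet mask: 255.240.0.0
Wildcard = 255.255.255.255 - subnet mask
255 - 255 = 0
255 - 240 = 15
255 - 0 = 255
255 - 0 = 255
Wildcard: 0.15.255.255


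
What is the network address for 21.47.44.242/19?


IP:   00010101.00101111.00101100.11110010
Mask: 11111111.11111111.11100000.00000000
AND operation:
Net:  00010101.00101111.00100000.00000000
Network: 21.47.32.0/19


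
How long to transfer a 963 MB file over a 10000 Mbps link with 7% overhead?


Effective throughput = 10000 * (1 - 7/100) = 9300 Mbps
File size in Mb = 963 * 8 = 7704 Mb
Time = 7704 / 9300
Time = 0.8284 seconds


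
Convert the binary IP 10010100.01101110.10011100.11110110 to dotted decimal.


10010100 = 148
01101110 = 110
10011100 = 156
11110110 = 246
IP: 148.110.156.246


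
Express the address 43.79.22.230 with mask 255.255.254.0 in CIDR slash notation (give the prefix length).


Binary: 11111111.11111111.11111110.00000000
Count leading 1s
Prefix: /23


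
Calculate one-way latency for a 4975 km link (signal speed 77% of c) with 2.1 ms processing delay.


Speed = 0.77 * 3e5 km/s = 231000 km/s
Propagation delay = 4975 / 231000 = 0.0215 s = 21.5368 ms
Processing delay = 2.1 ms
Total one-way latency = 23.6368 ms


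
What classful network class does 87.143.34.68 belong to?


First octet: 87
Binary: 01010111
0xxxxxxx -> Class A (1-126)
Class A, default mask 255.0.0.0 (/8)


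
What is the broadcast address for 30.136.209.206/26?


Network: 30.136.209.192/26
Host bits = 6
Set all host bits to 1:
Broadcast: 30.136.209.255


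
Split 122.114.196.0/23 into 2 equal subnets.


New prefix = 23 + 1 = 24
Each subnet has 256 addresses
  122.114.196.0/24
  122.114.197.0/24
Subnets: 122.114.196.0/24, 122.114.197.0/24


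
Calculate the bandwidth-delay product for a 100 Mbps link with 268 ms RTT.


BDP = bandwidth * RTT
= 100 Mbps * 268 ms
= 100 * 1e6 * 268 / 1000 bits
= 26800000 bits
= 3350000 bytes
= 3271.4844 KB
BDP = 26800000 bits (3350000 bytes)


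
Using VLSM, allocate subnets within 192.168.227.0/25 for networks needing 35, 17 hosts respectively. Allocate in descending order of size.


35 hosts -> /26 (62 usable): 192.168.227.0/26
17 hosts -> /27 (30 usable): 192.168.227.64/27
Allocation: 192.168.227.0/26 (35 hosts, 62 usable); 192.168.227.64/27 (17 hosts, 30 usable)


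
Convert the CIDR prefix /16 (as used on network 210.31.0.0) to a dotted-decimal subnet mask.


/16 means 16 network bits, 16 host bits
Binary: 11111111111111110000000000000000
Mask: 255.255.0.0


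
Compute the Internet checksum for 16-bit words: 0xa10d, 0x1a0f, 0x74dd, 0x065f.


Sum all words (with carry folding):
+ 0xa10d = 0xa10d
+ 0x1a0f = 0xbb1c
+ 0x74dd = 0x2ffa
+ 0x065f = 0x3659
One's complement: ~0x3659
Checksum = 0xc9a6


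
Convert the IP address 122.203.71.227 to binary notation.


122 = 01111010
203 = 11001011
71 = 01000111
227 = 11100011
Binary: 01111010.11001011.01000111.11100011


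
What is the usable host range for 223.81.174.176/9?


Network: 223.0.0.0
Broadcast: 223.127.255.255
First usable = network + 1
Last usable = broadcast - 1
Range: 223.0.0.1 to 223.127.255.254


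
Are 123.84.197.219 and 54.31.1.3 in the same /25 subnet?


Mask: 255.255.255.128
123.84.197.219 AND mask = 123.84.197.128
54.31.1.3 AND mask = 54.31.1.0
No, different subnets (123.84.197.128 vs 54.31.1.0)


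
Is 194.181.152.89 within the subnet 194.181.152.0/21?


Subnet network: 194.181.152.0
Test IP AND mask: 194.181.152.0
Yes, 194.181.152.89 is in 194.181.152.0/21


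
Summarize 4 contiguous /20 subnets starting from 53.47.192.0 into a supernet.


Original prefix: /20
Number of subnets: 4 = 2^2
New prefix = 20 - 2 = 18
Supernet: 53.47.192.0/18


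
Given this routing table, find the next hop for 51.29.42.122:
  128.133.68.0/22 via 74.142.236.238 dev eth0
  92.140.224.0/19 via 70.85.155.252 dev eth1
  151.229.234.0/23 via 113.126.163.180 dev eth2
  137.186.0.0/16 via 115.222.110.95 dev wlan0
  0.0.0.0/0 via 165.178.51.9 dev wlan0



Longest prefix match for 51.29.42.122:
  /22 128.133.68.0: no
  /19 92.140.224.0: no
  /23 151.229.234.0: no
  /16 137.186.0.0: no
  /0 0.0.0.0: MATCH
Selected: next-hop 165.178.51.9 via wlan0 (matched /0)


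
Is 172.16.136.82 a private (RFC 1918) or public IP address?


RFC 1918 private ranges:
  10.0.0.0/8 (10.0.0.0 - 10.255.255.255)
  172.16.0.0/12 (172.16.0.0 - 172.31.255.255)
  192.168.0.0/16 (192.168.0.0 - 192.168.255.255)
Private (in 172.16.0.0/12)


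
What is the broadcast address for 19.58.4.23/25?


Network: 19.58.4.0/25
Host bits = 7
Set all host bits to 1:
Broadcast: 19.58.4.127


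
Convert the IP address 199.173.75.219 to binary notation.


199 = 11000111
173 = 10101101
75 = 01001011
219 = 11011011
Binary: 11000111.10101101.01001011.11011011


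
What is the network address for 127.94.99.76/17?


IP:   01111111.01011110.01100011.01001100
Mask: 11111111.11111111.10000000.00000000
AND operation:
Net:  01111111.01011110.00000000.00000000
Network: 127.94.0.0/17


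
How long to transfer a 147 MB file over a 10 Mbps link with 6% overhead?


Effective throughput = 10 * (1 - 6/100) = 9.4 Mbps
File size in Mb = 147 * 8 = 1176 Mb
Time = 1176 / 9.4
Time = 125.1064 seconds


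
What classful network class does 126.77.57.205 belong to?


First octet: 126
Binary: 01111110
0xxxxxxx -> Class A (1-126)
Class A, default mask 255.0.0.0 (/8)


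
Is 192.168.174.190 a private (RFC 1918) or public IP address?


RFC 1918 private ranges:
  10.0.0.0/8 (10.0.0.0 - 10.255.255.255)
  172.16.0.0/12 (172.16.0.0 - 172.31.255.255)
  192.168.0.0/16 (192.168.0.0 - 192.168.255.255)
Private (in 192.168.0.0/16)


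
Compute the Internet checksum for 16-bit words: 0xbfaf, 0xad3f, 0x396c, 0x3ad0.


Sum all words (with carry folding):
+ 0xbfaf = 0xbfaf
+ 0xad3f = 0x6cef
+ 0x396c = 0xa65b
+ 0x3ad0 = 0xe12b
One's complement: ~0xe12b
Checksum = 0x1ed4


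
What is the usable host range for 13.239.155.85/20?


Network: 13.239.144.0
Broadcast: 13.239.159.255
First usable = network + 1
Last usable = broadcast - 1
Range: 13.239.144.1 to 13.239.159.254


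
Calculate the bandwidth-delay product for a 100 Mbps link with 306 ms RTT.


BDP = bandwidth * RTT
= 100 Mbps * 306 ms
= 100 * 1e6 * 306 / 1000 bits
= 30600000 bits
= 3825000 bytes
= 3735.3516 KB
BDP = 30600000 bits (3825000 bytes)


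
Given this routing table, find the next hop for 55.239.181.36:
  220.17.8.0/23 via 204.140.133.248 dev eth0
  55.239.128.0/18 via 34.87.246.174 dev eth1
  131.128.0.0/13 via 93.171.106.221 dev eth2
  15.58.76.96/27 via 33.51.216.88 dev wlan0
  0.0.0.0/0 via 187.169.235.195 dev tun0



Longest prefix match for 55.239.181.36:
  /23 220.17.8.0: no
  /18 55.239.128.0: MATCH
  /13 131.128.0.0: no
  /27 15.58.76.96: no
  /0 0.0.0.0: MATCH
Selected: next-hop 34.87.246.174 via eth1 (matched /18)


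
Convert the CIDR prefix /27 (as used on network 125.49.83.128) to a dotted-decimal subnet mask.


/27 means 27 network bits, 5 host bits
Binary: 11111111111111111111111111100000
Mask: 255.255.255.224


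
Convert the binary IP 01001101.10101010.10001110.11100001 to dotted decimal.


01001101 = 77
10101010 = 170
10001110 = 142
11100001 = 225
IP: 77.170.142.225


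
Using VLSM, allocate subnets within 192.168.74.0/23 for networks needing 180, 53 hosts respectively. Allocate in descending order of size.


180 hosts -> /24 (254 usable): 192.168.74.0/24
53 hosts -> /26 (62 usable): 192.168.75.0/26
Allocation: 192.168.74.0/24 (180 hosts, 254 usable); 192.168.75.0/26 (53 hosts, 62 usable)


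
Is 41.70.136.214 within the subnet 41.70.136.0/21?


Subnet network: 41.70.136.0
Test IP AND mask: 41.70.136.0
Yes, 41.70.136.214 is in 41.70.136.0/21


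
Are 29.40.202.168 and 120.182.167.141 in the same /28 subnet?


Mask: 255.255.255.240
29.40.202.168 AND mask = 29.40.202.160
120.182.167.141 AND mask = 120.182.167.128
No, different subnets (29.40.202.160 vs 120.182.167.128)


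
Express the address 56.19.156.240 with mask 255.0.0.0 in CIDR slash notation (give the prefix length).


Binary: 11111111.00000000.00000000.00000000
Count leading 1s
Prefix: /8


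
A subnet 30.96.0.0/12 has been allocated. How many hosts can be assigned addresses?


Host bits = 32 - 12 = 20
Total addresses = 2^20 = 1048576
Usable = total - 2 (network and broadcast)
Usable hosts: 1048574


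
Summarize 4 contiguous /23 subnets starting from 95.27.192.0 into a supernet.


Original prefix: /23
Number of subnets: 4 = 2^2
New prefix = 23 - 2 = 21
Supernet: 95.27.192.0/21


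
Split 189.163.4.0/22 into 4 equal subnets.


New prefix = 22 + 2 = 24
Each subnet has 256 addresses
  189.163.4.0/24
  189.163.5.0/24
  189.163.6.0/24
  189.163.7.0/24
Subnets: 189.163.4.0/24, 189.163.5.0/24, 189.163.6.0/24, 189.163.7.0/24


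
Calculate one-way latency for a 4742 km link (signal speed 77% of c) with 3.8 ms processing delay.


Speed = 0.77 * 3e5 km/s = 231000 km/s
Propagation delay = 4742 / 231000 = 0.0205 s = 20.5281 ms
Processing delay = 3.8 ms
Total one-way latency = 24.3281 ms


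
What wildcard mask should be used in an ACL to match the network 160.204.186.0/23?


Subnet mask: 255.255.254.0
Wildcard = 255.255.255.255 - subnet mask
255 - 255 = 0
255 - 255 = 0
255 - 254 = 1
255 - 0 = 255
Wildcard: 0.0.1.255


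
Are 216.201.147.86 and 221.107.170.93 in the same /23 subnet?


Mask: 255.255.254.0
216.201.147.86 AND mask = 216.201.146.0
221.107.170.93 AND mask = 221.107.170.0
No, different subnets (216.201.146.0 vs 221.107.170.0)


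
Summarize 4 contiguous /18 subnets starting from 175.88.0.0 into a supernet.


Original prefix: /18
Number of subnets: 4 = 2^2
New prefix = 18 - 2 = 16
Supernet: 175.88.0.0/16


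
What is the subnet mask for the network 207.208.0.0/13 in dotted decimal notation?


/13 means 13 network bits, 19 host bits
Binary: 11111111111110000000000000000000
Mask: 255.248.0.0


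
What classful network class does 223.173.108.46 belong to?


First octet: 223
Binary: 11011111
110xxxxx -> Class C (192-223)
Class C, default mask 255.255.255.0 (/24)


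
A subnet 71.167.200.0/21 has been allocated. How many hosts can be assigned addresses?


Host bits = 32 - 21 = 11
Total addresses = 2^11 = 2048
Usable = total - 2 (network and broadcast)
Usable hosts: 2046


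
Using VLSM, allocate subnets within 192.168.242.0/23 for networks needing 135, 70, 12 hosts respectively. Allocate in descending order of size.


135 hosts -> /24 (254 usable): 192.168.242.0/24
70 hosts -> /25 (126 usable): 192.168.243.0/25
12 hosts -> /28 (14 usable): 192.168.243.128/28
Allocation: 192.168.242.0/24 (135 hosts, 254 usable); 192.168.243.0/25 (70 hosts, 126 usable); 192.168.243.128/28 (12 hosts, 14 usable)


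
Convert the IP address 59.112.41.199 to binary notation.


59 = 00111011
112 = 01110000
41 = 00101001
199 = 11000111
Binary: 00111011.01110000.00101001.11000111


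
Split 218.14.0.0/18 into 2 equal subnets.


New prefix = 18 + 1 = 19
Each subnet has 8192 addresses
  218.14.0.0/19
  218.14.32.0/19
Subnets: 218.14.0.0/19, 218.14.32.0/19


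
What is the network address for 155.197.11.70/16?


IP:   10011011.11000101.00001011.01000110
Mask: 11111111.11111111.00000000.00000000
AND operation:
Net:  10011011.11000101.00000000.00000000
Network: 155.197.0.0/16


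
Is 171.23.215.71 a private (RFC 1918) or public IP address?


RFC 1918 private ranges:
  10.0.0.0/8 (10.0.0.0 - 10.255.255.255)
  172.16.0.0/12 (172.16.0.0 - 172.31.255.255)
  192.168.0.0/16 (192.168.0.0 - 192.168.255.255)
Public (not in any RFC 1918 range)


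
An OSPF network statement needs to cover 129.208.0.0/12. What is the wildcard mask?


Subnet mask: 255.240.0.0
Wildcard = 255.255.255.255 - subnet mask
255 - 255 = 0
255 - 240 = 15
255 - 0 = 255
255 - 0 = 255
Wildcard: 0.15.255.255


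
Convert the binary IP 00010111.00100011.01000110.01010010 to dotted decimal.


00010111 = 23
00100011 = 35
01000110 = 70
01010010 = 82
IP: 23.35.70.82


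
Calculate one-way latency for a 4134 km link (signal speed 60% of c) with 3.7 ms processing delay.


Speed = 0.6 * 3e5 km/s = 180000 km/s
Propagation delay = 4134 / 180000 = 0.023 s = 22.9667 ms
Processing delay = 3.7 ms
Total one-way latency = 26.6667 ms


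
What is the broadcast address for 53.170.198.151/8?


Network: 53.0.0.0/8
Host bits = 24
Set all host bits to 1:
Broadcast: 53.255.255.255


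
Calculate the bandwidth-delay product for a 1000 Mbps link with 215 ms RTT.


BDP = bandwidth * RTT
= 1000 Mbps * 215 ms
= 1000 * 1e6 * 215 / 1000 bits
= 215000000 bits
= 26875000 bytes
= 26245.1172 KB
BDP = 215000000 bits (26875000 bytes)


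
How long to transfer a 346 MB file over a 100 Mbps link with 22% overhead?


Effective throughput = 100 * (1 - 22/100) = 78 Mbps
File size in Mb = 346 * 8 = 2768 Mb
Time = 2768 / 78
Time = 35.4872 seconds


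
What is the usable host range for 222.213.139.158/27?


Network: 222.213.139.128
Broadcast: 222.213.139.159
First usable = network + 1
Last usable = broadcast - 1
Range: 222.213.139.129 to 222.213.139.158


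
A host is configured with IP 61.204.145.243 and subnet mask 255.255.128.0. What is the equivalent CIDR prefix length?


Binary: 11111111.11111111.10000000.00000000
Count leading 1s
Prefix: /17


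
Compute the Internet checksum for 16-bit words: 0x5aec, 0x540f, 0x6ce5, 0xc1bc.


Sum all words (with carry folding):
+ 0x5aec = 0x5aec
+ 0x540f = 0xaefb
+ 0x6ce5 = 0x1be1
+ 0xc1bc = 0xdd9d
One's complement: ~0xdd9d
Checksum = 0x2262


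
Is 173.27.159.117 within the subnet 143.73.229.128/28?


Subnet network: 143.73.229.128
Test IP AND mask: 173.27.159.112
No, 173.27.159.117 is not in 143.73.229.128/28


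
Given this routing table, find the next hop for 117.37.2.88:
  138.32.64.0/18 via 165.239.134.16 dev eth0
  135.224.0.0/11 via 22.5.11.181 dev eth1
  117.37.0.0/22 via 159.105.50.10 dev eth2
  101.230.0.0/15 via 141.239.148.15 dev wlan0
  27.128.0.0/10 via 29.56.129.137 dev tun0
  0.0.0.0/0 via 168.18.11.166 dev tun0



Longest prefix match for 117.37.2.88:
  /18 138.32.64.0: no
  /11 135.224.0.0: no
  /22 117.37.0.0: MATCH
  /15 101.230.0.0: no
  /10 27.128.0.0: no
  /0 0.0.0.0: MATCH
Selected: next-hop 159.105.50.10 via eth2 (matched /22)


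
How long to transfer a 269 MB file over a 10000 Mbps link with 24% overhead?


Effective throughput = 10000 * (1 - 24/100) = 7600 Mbps
File size in Mb = 269 * 8 = 2152 Mb
Time = 2152 / 7600
Time = 0.2832 seconds


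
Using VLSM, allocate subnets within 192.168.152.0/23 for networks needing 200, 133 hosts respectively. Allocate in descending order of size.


200 hosts -> /24 (254 usable): 192.168.152.0/24
133 hosts -> /24 (254 usable): 192.168.153.0/24
Allocation: 192.168.152.0/24 (200 hosts, 254 usable); 192.168.153.0/24 (133 hosts, 254 usable)


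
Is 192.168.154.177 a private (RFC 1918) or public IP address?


RFC 1918 private ranges:
  10.0.0.0/8 (10.0.0.0 - 10.255.255.255)
  172.16.0.0/12 (172.16.0.0 - 172.31.255.255)
  192.168.0.0/16 (192.168.0.0 - 192.168.255.255)
Private (in 192.168.0.0/16)


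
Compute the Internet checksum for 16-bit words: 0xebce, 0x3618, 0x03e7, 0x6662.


Sum all words (with carry folding):
+ 0xebce = 0xebce
+ 0x3618 = 0x21e7
+ 0x03e7 = 0x25ce
+ 0x6662 = 0x8c30
One's complement: ~0x8c30
Checksum = 0x73cf


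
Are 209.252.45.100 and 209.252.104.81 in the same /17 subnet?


Mask: 255.255.128.0
209.252.45.100 AND mask = 209.252.0.0
209.252.104.81 AND mask = 209.252.0.0
Yes, same subnet (209.252.0.0)


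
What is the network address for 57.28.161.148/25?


IP:   00111001.00011100.10100001.10010100
Mask: 11111111.11111111.11111111.10000000
AND operation:
Net:  00111001.00011100.10100001.10000000
Network: 57.28.161.128/25


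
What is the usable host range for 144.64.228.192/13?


Network: 144.64.0.0
Broadcast: 144.71.255.255
First usable = network + 1
Last usable = broadcast - 1
Range: 144.64.0.1 to 144.71.255.254


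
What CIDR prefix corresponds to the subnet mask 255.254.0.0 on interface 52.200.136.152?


Binary: 11111111.11111110.00000000.00000000
Count leading 1s
Prefix: /15


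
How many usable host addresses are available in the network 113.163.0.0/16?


Host bits = 32 - 16 = 16
Total addresses = 2^16 = 65536
Usable = total - 2 (network and broadcast)
Usable hosts: 65534


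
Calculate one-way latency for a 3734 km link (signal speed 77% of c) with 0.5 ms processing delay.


Speed = 0.77 * 3e5 km/s = 231000 km/s
Propagation delay = 3734 / 231000 = 0.0162 s = 16.1645 ms
Processing delay = 0.5 ms
Total one-way latency = 16.6645 ms


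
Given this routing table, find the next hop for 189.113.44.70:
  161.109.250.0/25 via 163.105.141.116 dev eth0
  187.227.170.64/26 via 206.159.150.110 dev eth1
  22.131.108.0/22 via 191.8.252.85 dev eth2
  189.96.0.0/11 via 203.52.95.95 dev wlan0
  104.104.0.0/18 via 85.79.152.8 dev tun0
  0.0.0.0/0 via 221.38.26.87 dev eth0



Longest prefix match for 189.113.44.70:
  /25 161.109.250.0: no
  /26 187.227.170.64: no
  /22 22.131.108.0: no
  /11 189.96.0.0: MATCH
  /18 104.104.0.0: no
  /0 0.0.0.0: MATCH
Selected: next-hop 203.52.95.95 via wlan0 (matched /11)


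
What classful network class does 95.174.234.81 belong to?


First octet: 95
Binary: 01011111
0xxxxxxx -> Class A (1-126)
Class A, default mask 255.0.0.0 (/8)


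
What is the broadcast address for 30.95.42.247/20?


Network: 30.95.32.0/20
Host bits = 12
Set all host bits to 1:
Broadcast: 30.95.47.255


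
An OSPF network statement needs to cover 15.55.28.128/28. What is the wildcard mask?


Subnet mask: 255.255.255.240
Wildcard = 255.255.255.255 - subnet mask
255 - 255 = 0
255 - 255 = 0
255 - 255 = 0
255 - 240 = 15
Wildcard: 0.0.0.15


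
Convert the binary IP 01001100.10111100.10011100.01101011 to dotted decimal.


01001100 = 76
10111100 = 188
10011100 = 156
01101011 = 107
IP: 76.188.156.107


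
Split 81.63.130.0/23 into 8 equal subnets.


New prefix = 23 + 3 = 26
Each subnet has 64 addresses
  81.63.130.0/26
  81.63.130.64/26
  81.63.130.128/26
  81.63.130.192/26
  81.63.131.0/26
  81.63.131.64/26
  81.63.131.128/26
  81.63.131.192/26
Subnets: 81.63.130.0/26, 81.63.130.64/26, 81.63.130.128/26, 81.63.130.192/26, 81.63.131.0/26, 81.63.131.64/26, 81.63.131.128/26, 81.63.131.192/26


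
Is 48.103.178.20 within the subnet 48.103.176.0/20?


Subnet network: 48.103.176.0
Test IP AND mask: 48.103.176.0
Yes, 48.103.178.20 is in 48.103.176.0/20


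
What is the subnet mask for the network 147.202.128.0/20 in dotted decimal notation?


/20 means 20 network bits, 12 host bits
Binary: 11111111111111111111000000000000
Mask: 255.255.240.0


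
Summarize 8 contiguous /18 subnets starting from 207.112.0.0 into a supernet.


Original prefix: /18
Number of subnets: 8 = 2^3
New prefix = 18 - 3 = 15
Supernet: 207.112.0.0/15


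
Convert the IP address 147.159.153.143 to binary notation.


147 = 10010011
159 = 10011111
153 = 10011001
143 = 10001111
Binary: 10010011.10011111.10011001.10001111


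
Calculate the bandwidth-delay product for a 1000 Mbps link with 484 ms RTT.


BDP = bandwidth * RTT
= 1000 Mbps * 484 ms
= 1000 * 1e6 * 484 / 1000 bits
= 484000000 bits
= 60500000 bytes
= 59082.0312 KB
BDP = 484000000 bits (60500000 bytes)


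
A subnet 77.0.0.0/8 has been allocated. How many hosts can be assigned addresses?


Host bits = 32 - 8 = 24
Total addresses = 2^24 = 16777216
Usable = total - 2 (network and broadcast)
Usable hosts: 16777214


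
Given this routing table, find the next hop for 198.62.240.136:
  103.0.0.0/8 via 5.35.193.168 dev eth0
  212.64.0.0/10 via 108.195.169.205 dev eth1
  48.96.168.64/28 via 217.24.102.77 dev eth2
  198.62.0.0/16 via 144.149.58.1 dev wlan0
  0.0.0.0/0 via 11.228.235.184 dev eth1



Longest prefix match for 198.62.240.136:
  /8 103.0.0.0: no
  /10 212.64.0.0: no
  /28 48.96.168.64: no
  /16 198.62.0.0: MATCH
  /0 0.0.0.0: MATCH
Selected: next-hop 144.149.58.1 via wlan0 (matched /16)


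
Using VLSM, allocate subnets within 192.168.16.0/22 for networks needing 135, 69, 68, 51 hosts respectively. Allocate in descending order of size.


135 hosts -> /24 (254 usable): 192.168.16.0/24
69 hosts -> /25 (126 usable): 192.168.17.0/25
68 hosts -> /25 (126 usable): 192.168.17.128/25
51 hosts -> /26 (62 usable): 192.168.18.0/26
Allocation: 192.168.16.0/24 (135 hosts, 254 usable); 192.168.17.0/25 (69 hosts, 126 usable); 192.168.17.128/25 (68 hosts, 126 usable); 192.168.18.0/26 (51 hosts, 62 usable)


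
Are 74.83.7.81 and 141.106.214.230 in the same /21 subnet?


Mask: 255.255.248.0
74.83.7.81 AND mask = 74.83.0.0
141.106.214.230 AND mask = 141.106.208.0
No, different subnets (74.83.0.0 vs 141.106.208.0)


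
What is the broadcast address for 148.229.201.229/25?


Network: 148.229.201.128/25
Host bits = 7
Set all host bits to 1:
Broadcast: 148.229.201.255


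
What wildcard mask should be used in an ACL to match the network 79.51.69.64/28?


Subnet mask: 255.255.255.240
Wildcard = 255.255.255.255 - subnet mask
255 - 255 = 0
255 - 255 = 0
255 - 255 = 0
255 - 240 = 15
Wildcard: 0.0.0.15


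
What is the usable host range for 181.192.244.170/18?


Network: 181.192.192.0
Broadcast: 181.192.255.255
First usable = network + 1
Last usable = broadcast - 1
Range: 181.192.192.1 to 181.192.255.254


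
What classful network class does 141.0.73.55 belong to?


First octet: 141
Binary: 10001101
10xxxxxx -> Class B (128-191)
Class B, default mask 255.255.0.0 (/16)


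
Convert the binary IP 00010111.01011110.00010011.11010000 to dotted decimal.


00010111 = 23
01011110 = 94
00010011 = 19
11010000 = 208
IP: 23.94.19.208


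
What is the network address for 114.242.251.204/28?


IP:   01110010.11110010.11111011.11001100
Mask: 11111111.11111111.11111111.11110000
AND operation:
Net:  01110010.11110010.11111011.11000000
Network: 114.242.251.192/28


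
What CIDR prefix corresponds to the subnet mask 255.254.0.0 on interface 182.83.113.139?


Binary: 11111111.11111110.00000000.00000000
Count leading 1s
Prefix: /15


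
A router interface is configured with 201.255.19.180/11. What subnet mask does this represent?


/11 means 11 network bits, 21 host bits
Binary: 11111111111000000000000000000000
Mask: 255.224.0.0


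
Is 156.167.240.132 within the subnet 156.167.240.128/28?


Subnet network: 156.167.240.128
Test IP AND mask: 156.167.240.128
Yes, 156.167.240.132 is in 156.167.240.128/28


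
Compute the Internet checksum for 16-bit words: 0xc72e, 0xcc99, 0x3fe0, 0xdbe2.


Sum all words (with carry folding):
+ 0xc72e = 0xc72e
+ 0xcc99 = 0x93c8
+ 0x3fe0 = 0xd3a8
+ 0xdbe2 = 0xaf8b
One's complement: ~0xaf8b
Checksum = 0x5074


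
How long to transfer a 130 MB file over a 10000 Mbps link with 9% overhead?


Effective throughput = 10000 * (1 - 9/100) = 9100 Mbps
File size in Mb = 130 * 8 = 1040 Mb
Time = 1040 / 9100
Time = 0.1143 seconds


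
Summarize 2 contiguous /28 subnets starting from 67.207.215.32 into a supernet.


Original prefix: /28
Number of subnets: 2 = 2^1
New prefix = 28 - 1 = 27
Supernet: 67.207.215.32/27


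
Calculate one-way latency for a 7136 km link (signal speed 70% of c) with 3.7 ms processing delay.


Speed = 0.7 * 3e5 km/s = 210000 km/s
Propagation delay = 7136 / 210000 = 0.034 s = 33.981 ms
Processing delay = 3.7 ms
Total one-way latency = 37.681 ms


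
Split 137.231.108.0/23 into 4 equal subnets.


New prefix = 23 + 2 = 25
Each subnet has 128 addresses
  137.231.108.0/25
  137.231.108.128/25
  137.231.109.0/25
  137.231.109.128/25
Subnets: 137.231.108.0/25, 137.231.108.128/25, 137.231.109.0/25, 137.231.109.128/25
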